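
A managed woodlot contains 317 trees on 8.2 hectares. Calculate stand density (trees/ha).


Formula: Stand Density = N_trees / Area_ha
Density = 317 trees / 8.2 ha
Density = 39 trees/ha

39


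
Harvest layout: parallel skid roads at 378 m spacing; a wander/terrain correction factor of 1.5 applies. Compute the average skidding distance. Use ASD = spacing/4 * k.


Formula: ASD = (spacing / 4) * correction
Uncorrected distance = spacing / 4 = 378 / 4 = 94.5 m
ASD = 94.5 * 1.5 = 142 m

142


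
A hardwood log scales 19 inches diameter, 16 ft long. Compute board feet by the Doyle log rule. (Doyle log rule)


Doyle: BF = (D - 4)^2 * L / 16
Adjusted diameter = 19 - 4 = 15 in
(D-4)^2 = 15^2 = 225
BF = 225 * 16 / 16 = 225 BF

225


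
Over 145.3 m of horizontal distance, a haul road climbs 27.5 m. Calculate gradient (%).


Formula: Gradient = rise / run * 100
Gradient = 27.5 / 145.3 * 100 = 18.9%

18.9


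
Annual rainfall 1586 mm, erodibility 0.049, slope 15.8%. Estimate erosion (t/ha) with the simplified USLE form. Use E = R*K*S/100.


Formula: E = R * K * S / 100  (simplified USLE)
R * K = 1586 * 0.049 = 77.714
E = 77.714 * 15.8 / 100 = 12.28 t/ha

12.28


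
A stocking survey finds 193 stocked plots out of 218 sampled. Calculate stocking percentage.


Formula: Stocking % = stocked plots / total plots * 100
Stocking = 193 / 218 * 100
Stocking = 0.8853 * 100 = 88.5%

88.5


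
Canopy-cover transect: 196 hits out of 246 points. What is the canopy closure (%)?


Formula: Canopy closure = covered points / total points * 100
Closure = 196 / 246 * 100
Closure = 0.7967 * 100 = 79.7%

79.7


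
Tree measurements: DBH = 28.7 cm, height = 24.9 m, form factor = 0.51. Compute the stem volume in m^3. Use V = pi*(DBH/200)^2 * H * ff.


Formula: V = pi * (DBH/200)^2 * H * ff
Radius = DBH/200 = 28.7/200 = 0.1435 m
Radius^2 = 0.1435^2 = 0.02059225 m^2
V = pi * 0.02059225 * 24.9 * 0.51
V = 0.822 m^3

0.822


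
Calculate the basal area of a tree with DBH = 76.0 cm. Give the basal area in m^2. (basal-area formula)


Formula: BA = pi * (DBH/2)^2 / 10000  (cm^2 to m^2)
Radius = DBH/2 = 76.0/2 = 38.0 cm
BA = pi * 38.0^2 / 10000
   = 4536.4598 cm^2 / 10000
   = 0.4536 m^2

0.4536


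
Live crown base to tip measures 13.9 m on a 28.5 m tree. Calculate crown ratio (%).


Formula: Crown Ratio = (Crown Length / Total Height) * 100
CR = (13.9 m / 28.5 m) * 100
CR = 0.4877 * 100 = 48.8%

48.8


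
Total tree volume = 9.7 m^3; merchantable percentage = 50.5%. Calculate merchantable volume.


Formula: MV = V_total * (merchantable_pct / 100)
Merchantable fraction = 50.5% / 100 = 0.505
MV = 9.7 m^3 * 0.505 = 4.899 m^3

4.899


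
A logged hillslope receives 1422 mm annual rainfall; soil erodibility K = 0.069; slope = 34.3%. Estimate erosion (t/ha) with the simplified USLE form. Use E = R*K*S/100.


Formula: E = R * K * S / 100  (simplified USLE)
R * K = 1422 * 0.069 = 98.118
E = 98.118 * 34.3 / 100 = 33.65 t/ha

33.65


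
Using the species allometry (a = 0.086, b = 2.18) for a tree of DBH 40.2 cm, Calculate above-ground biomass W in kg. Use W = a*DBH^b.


Formula: W = a * DBH^b  (allometric power law)
DBH^b = 40.2^2.18 = 3142.0479
W = 0.086 * 3142.0479 = 270.2 kg

270.2


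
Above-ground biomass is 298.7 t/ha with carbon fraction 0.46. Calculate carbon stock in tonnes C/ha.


Formula: Carbon Stock = Biomass * Carbon Fraction
C = 298.7 t/ha * 0.46
C = 137.4 t C/ha

137.4


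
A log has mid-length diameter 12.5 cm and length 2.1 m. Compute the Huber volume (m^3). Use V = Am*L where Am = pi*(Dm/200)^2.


Huber: V = Am * L,  Am = pi*(Dm/200)^2
Am = pi*(12.5/200)^2 = 0.012272 m^2
V = 0.012272*2.1 = 0.0258 m^3

0.0258


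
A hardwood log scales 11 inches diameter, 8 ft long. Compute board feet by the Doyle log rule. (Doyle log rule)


Doyle: BF = (D - 4)^2 * L / 16
Adjusted diameter = 11 - 4 = 7 in
(D-4)^2 = 7^2 = 49
BF = 49 * 8 / 16 = 25 BF

25


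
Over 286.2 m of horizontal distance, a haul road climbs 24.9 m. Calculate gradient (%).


Formula: Gradient = rise / run * 100
Gradient = 24.9 / 286.2 * 100 = 8.7%

8.7


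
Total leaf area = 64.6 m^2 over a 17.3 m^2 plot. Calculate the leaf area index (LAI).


Formula: LAI = total leaf area / ground area  (dimensionless)
LAI = 64.6 m^2 / 17.3 m^2
LAI = 3.73

3.73


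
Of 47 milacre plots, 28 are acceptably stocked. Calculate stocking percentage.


Formula: Stocking % = stocked plots / total plots * 100
Stocking = 28 / 47 * 100
Stocking = 0.5957 * 100 = 59.6%

59.6


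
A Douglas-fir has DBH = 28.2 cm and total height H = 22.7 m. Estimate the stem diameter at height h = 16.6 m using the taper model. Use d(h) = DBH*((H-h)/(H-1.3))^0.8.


Taper: d(h) = DBH * ((H - h) / (H - 1.3))^0.8
Numerator = H - h = 22.7 - 16.6 = 6.1 m
Denominator = H - 1.3 = 22.7 - 1.3 = 21.4 m
Ratio = 6.1 / 21.4 = 0.28505
d = 28.2 * 0.28505^0.8 = 10.3 cm

10.3


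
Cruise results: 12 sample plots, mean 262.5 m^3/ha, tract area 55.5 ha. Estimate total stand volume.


Formula: Total Volume = Mean Volume per ha * Total Area
Total Volume = 262.5 m^3/ha * 55.5 ha
Total Volume = 14569 m^3

14569


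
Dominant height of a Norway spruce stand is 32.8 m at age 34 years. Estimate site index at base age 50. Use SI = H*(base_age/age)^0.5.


Formula: SI = H_dom * (base_age / age)^0.5
Age ratio = 50 / 34 = 1.47059
sqrt(age_ratio) = 1.21268
SI = 32.8 * 1.21268 = 39.8 m

39.8


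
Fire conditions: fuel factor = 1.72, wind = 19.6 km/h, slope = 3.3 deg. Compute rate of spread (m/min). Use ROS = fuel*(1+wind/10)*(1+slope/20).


Formula: ROS = fuel * (1 + wind/10) * (1 + slope/20)
Wind factor = 1 + 19.6/10 = 2.96
Slope factor = 1 + 3.3/20 = 1.165
ROS = 1.72 * 2.96 * 1.165 = 5.93 m/min

5.93


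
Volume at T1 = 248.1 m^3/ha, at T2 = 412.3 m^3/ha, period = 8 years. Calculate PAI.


Formula: PAI = (V_T2 - V_T1) / (T2 - T1)
Volume increment = 412.3 - 248.1 = 164.2 m^3/ha
PAI = 164.2 / 8 = 20.53 m^3/ha/year

20.53


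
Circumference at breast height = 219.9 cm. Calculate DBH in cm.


Formula: DBH = C / pi
DBH = 219.9 / pi
pi = 3.14159...
DBH = 70.0 cm

70.0


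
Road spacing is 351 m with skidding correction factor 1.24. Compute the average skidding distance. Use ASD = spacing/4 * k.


Formula: ASD = (spacing / 4) * correction
Uncorrected distance = spacing / 4 = 351 / 4 = 87.75 m
ASD = 87.75 * 1.24 = 109 m

109


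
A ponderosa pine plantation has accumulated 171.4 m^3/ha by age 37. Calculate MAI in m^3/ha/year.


Formula: MAI = Total Volume / Stand Age
MAI = 171.4 m^3/ha / 37 years
MAI = 4.63 m^3/ha/year

4.63


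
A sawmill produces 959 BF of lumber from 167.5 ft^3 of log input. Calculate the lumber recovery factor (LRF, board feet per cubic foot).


Formula: LRF = Lumber Output (BF) / Log Input (ft^3)
LRF = 959 BF / 167.5 ft^3
LRF = 5.73 BF/ft^3

5.73


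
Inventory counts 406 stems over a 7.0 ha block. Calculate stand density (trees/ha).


Formula: Stand Density = N_trees / Area_ha
Density = 406 trees / 7.0 ha
Density = 58 trees/ha

58


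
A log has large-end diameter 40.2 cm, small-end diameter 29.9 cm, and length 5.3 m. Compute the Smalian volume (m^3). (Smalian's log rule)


Smalian: V = (A1 + A2)/2 * L,  A = pi*(D/200)^2
A1 = pi*(40.2/200)^2 = 0.126923 m^2
A2 = pi*(29.9/200)^2 = 0.070215 m^2
V = (0.126923+0.070215)/2*5.3 = 0.5224 m^3

0.5224


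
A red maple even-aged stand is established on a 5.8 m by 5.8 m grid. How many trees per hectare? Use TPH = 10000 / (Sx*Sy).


Formula: TPH = 10000 m^2/ha / (spacing_x * spacing_y)
Area per tree = 5.8 m * 5.8 m = 33.64 m^2
TPH = 10000 / 33.64 = 297 trees/ha

297


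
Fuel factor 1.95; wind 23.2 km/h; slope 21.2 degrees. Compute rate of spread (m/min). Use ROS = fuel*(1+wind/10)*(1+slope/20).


Formula: ROS = fuel * (1 + wind/10) * (1 + slope/20)
Wind factor = 1 + 23.2/10 = 3.32
Slope factor = 1 + 21.2/20 = 2.06
ROS = 1.95 * 3.32 * 2.06 = 13.34 m/min

13.34


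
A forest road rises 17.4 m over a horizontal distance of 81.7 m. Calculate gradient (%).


Formula: Gradient = rise / run * 100
Gradient = 17.4 / 81.7 * 100 = 21.3%

21.3


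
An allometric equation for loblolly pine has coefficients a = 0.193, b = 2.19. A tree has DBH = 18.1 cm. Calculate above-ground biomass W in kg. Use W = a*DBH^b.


Formula: W = a * DBH^b  (allometric power law)
DBH^b = 18.1^2.19 = 567.9578
W = 0.193 * 567.9578 = 109.6 kg

109.6


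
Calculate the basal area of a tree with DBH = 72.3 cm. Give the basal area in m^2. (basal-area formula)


Formula: BA = pi * (DBH/2)^2 / 10000  (cm^2 to m^2)
Radius = DBH/2 = 72.3/2 = 36.15 cm
BA = pi * 36.15^2 / 10000
   = 4105.504 cm^2 / 10000
   = 0.4106 m^2

0.4106


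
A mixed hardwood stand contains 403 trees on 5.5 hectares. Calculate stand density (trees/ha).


Formula: Stand Density = N_trees / Area_ha
Density = 403 trees / 5.5 ha
Density = 73 trees/ha

73


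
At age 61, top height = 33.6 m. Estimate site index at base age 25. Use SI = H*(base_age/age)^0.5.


Formula: SI = H_dom * (base_age / age)^0.5
Age ratio = 25 / 61 = 0.40984
sqrt(age_ratio) = 0.64018
SI = 33.6 * 0.64018 = 21.5 m

21.5


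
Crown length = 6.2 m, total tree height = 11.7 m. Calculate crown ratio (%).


Formula: Crown Ratio = (Crown Length / Total Height) * 100
CR = (6.2 m / 11.7 m) * 100
CR = 0.5299 * 100 = 53.0%

53.0


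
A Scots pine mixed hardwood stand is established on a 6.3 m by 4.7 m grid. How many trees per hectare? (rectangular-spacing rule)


Formula: TPH = 10000 m^2/ha / (spacing_x * spacing_y)
Area per tree = 6.3 m * 4.7 m = 29.61 m^2
TPH = 10000 / 29.61 = 338 trees/ha

338


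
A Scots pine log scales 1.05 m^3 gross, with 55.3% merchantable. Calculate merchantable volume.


Formula: MV = V_total * (merchantable_pct / 100)
Merchantable fraction = 55.3% / 100 = 0.553
MV = 1.05 m^3 * 0.553 = 0.581 m^3

0.581


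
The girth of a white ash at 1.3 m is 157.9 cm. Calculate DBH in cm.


Formula: DBH = C / pi
DBH = 157.9 / pi
pi = 3.14159...
DBH = 50.3 cm

50.3


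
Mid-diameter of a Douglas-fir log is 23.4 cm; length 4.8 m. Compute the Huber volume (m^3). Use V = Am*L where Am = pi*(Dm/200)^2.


Huber: V = Am * L,  Am = pi*(Dm/200)^2
Am = pi*(23.4/200)^2 = 0.043005 m^2
V = 0.043005*4.8 = 0.2064 m^3

0.2064


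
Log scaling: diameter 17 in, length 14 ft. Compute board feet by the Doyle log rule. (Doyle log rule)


Doyle: BF = (D - 4)^2 * L / 16
Adjusted diameter = 17 - 4 = 13 in
(D-4)^2 = 13^2 = 169
BF = 169 * 14 / 16 = 148 BF

148


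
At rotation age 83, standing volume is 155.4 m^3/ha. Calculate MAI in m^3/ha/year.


Formula: MAI = Total Volume / Stand Age
MAI = 155.4 m^3/ha / 83 years
MAI = 1.87 m^3/ha/year

1.87


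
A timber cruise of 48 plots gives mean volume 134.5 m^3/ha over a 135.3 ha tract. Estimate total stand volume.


Formula: Total Volume = Mean Volume per ha * Total Area
Total Volume = 134.5 m^3/ha * 135.3 ha
Total Volume = 18198 m^3

18198


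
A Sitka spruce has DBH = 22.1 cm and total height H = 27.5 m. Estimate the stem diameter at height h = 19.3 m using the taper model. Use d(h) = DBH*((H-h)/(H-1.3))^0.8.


Taper: d(h) = DBH * ((H - h) / (H - 1.3))^0.8
Numerator = H - h = 27.5 - 19.3 = 8.2 m
Denominator = H - 1.3 = 27.5 - 1.3 = 26.2 m
Ratio = 8.2 / 26.2 = 0.31298
d = 22.1 * 0.31298^0.8 = 8.7 cm

8.7


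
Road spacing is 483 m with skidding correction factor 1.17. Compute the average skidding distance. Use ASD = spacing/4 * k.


Formula: ASD = (spacing / 4) * correction
Uncorrected distance = spacing / 4 = 483 / 4 = 120.75 m
ASD = 120.75 * 1.17 = 141 m

141


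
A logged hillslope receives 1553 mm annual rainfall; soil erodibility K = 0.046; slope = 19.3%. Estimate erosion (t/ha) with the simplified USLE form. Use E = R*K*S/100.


Formula: E = R * K * S / 100  (simplified USLE)
R * K = 1553 * 0.046 = 71.438
E = 71.438 * 19.3 / 100 = 13.79 t/ha

13.79


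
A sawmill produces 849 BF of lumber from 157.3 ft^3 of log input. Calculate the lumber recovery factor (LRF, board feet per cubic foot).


Formula: LRF = Lumber Output (BF) / Log Input (ft^3)
LRF = 849 BF / 157.3 ft^3
LRF = 5.4 BF/ft^3

5.4


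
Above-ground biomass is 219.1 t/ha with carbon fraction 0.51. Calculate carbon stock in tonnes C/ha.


Formula: Carbon Stock = Biomass * Carbon Fraction
C = 219.1 t/ha * 0.51
C = 111.7 t C/ha

111.7


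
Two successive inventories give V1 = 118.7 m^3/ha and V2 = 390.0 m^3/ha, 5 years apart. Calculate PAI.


Formula: PAI = (V_T2 - V_T1) / (T2 - T1)
Volume increment = 390.0 - 118.7 = 271.3 m^3/ha
PAI = 271.3 / 5 = 54.26 m^3/ha/year

54.26


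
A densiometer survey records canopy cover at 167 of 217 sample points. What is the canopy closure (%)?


Formula: Canopy closure = covered points / total points * 100
Closure = 167 / 217 * 100
Closure = 0.7696 * 100 = 77.0%

77.0


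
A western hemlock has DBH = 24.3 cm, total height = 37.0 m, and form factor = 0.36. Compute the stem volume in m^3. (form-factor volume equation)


Formula: V = pi * (DBH/200)^2 * H * ff
Radius = DBH/200 = 24.3/200 = 0.1215 m
Radius^2 = 0.1215^2 = 0.01476225 m^2
V = pi * 0.01476225 * 37.0 * 0.36
V = 0.618 m^3

0.618


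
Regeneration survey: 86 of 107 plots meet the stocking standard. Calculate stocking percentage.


Formula: Stocking % = stocked plots / total plots * 100
Stocking = 86 / 107 * 100
Stocking = 0.8037 * 100 = 80.4%

80.4


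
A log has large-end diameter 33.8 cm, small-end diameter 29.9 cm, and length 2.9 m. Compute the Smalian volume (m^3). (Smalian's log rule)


Smalian: V = (A1 + A2)/2 * L,  A = pi*(D/200)^2
A1 = pi*(33.8/200)^2 = 0.089727 m^2
A2 = pi*(29.9/200)^2 = 0.070215 m^2
V = (0.089727+0.070215)/2*2.9 = 0.2319 m^3

0.2319


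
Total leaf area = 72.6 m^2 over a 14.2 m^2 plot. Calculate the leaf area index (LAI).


Formula: LAI = total leaf area / ground area  (dimensionless)
LAI = 72.6 m^2 / 14.2 m^2
LAI = 5.11

5.11


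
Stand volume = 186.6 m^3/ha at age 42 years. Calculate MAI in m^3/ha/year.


Formula: MAI = Total Volume / Stand Age
MAI = 186.6 m^3/ha / 42 years
MAI = 4.44 m^3/ha/year

4.44


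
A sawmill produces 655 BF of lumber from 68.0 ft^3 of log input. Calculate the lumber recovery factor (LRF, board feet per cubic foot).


Formula: LRF = Lumber Output (BF) / Log Input (ft^3)
LRF = 655 BF / 68.0 ft^3
LRF = 9.63 BF/ft^3

9.63


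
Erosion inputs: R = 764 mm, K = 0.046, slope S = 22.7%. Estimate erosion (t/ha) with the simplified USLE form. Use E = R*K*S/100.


Formula: E = R * K * S / 100  (simplified USLE)
R * K = 764 * 0.046 = 35.144
E = 35.144 * 22.7 / 100 = 7.98 t/ha

7.98


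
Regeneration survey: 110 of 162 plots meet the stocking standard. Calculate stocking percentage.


Formula: Stocking % = stocked plots / total plots * 100
Stocking = 110 / 162 * 100
Stocking = 0.679 * 100 = 67.9%

67.9


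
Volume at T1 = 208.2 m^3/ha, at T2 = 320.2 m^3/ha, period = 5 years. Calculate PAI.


Formula: PAI = (V_T2 - V_T1) / (T2 - T1)
Volume increment = 320.2 - 208.2 = 112.0 m^3/ha
PAI = 112.0 / 5 = 22.4 m^3/ha/year

22.4


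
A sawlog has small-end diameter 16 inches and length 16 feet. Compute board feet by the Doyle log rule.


Doyle: BF = (D - 4)^2 * L / 16
Adjusted diameter = 16 - 4 = 12 in
(D-4)^2 = 12^2 = 144
BF = 144 * 16 / 16 = 144 BF

144


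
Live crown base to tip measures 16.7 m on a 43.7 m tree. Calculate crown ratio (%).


Formula: Crown Ratio = (Crown Length / Total Height) * 100
CR = (16.7 m / 43.7 m) * 100
CR = 0.3822 * 100 = 38.2%

38.2


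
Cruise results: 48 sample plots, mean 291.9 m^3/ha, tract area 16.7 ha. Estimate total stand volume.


Formula: Total Volume = Mean Volume per ha * Total Area
Total Volume = 291.9 m^3/ha * 16.7 ha
Total Volume = 4875 m^3

4875


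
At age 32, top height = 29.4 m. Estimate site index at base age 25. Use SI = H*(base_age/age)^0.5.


Formula: SI = H_dom * (base_age / age)^0.5
Age ratio = 25 / 32 = 0.78125
sqrt(age_ratio) = 0.88388
SI = 29.4 * 0.88388 = 26.0 m

26.0


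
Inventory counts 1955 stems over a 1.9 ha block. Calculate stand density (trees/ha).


Formula: Stand Density = N_trees / Area_ha
Density = 1955 trees / 1.9 ha
Density = 1029 trees/ha

1029


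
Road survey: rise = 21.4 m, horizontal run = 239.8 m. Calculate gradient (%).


Formula: Gradient = rise / run * 100
Gradient = 21.4 / 239.8 * 100 = 8.9%

8.9


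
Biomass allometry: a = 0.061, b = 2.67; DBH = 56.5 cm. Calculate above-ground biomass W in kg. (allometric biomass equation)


Formula: W = a * DBH^b  (allometric power law)
DBH^b = 56.5^2.67 = 47639.737
W = 0.061 * 47639.737 = 2906.0 kg

2906.0


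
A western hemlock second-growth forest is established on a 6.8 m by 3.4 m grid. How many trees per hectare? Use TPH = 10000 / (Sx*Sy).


Formula: TPH = 10000 m^2/ha / (spacing_x * spacing_y)
Area per tree = 6.8 m * 3.4 m = 23.12 m^2
TPH = 10000 / 23.12 = 433 trees/ha

433


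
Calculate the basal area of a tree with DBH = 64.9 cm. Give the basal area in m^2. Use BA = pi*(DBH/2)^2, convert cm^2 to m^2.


Formula: BA = pi * (DBH/2)^2 / 10000  (cm^2 to m^2)
Radius = DBH/2 = 64.9/2 = 32.45 cm
BA = pi * 32.45^2 / 10000
   = 3308.1049 cm^2 / 10000
   = 0.3308 m^2

0.3308


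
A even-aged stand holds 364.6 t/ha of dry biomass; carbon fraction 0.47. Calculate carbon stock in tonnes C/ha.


Formula: Carbon Stock = Biomass * Carbon Fraction
C = 364.6 t/ha * 0.47
C = 171.4 t C/ha

171.4


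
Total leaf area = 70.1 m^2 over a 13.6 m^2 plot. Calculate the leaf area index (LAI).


Formula: LAI = total leaf area / ground area  (dimensionless)
LAI = 70.1 m^2 / 13.6 m^2
LAI = 5.15

5.15


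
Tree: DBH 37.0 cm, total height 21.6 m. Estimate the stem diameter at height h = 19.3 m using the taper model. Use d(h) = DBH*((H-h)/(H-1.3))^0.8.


Taper: d(h) = DBH * ((H - h) / (H - 1.3))^0.8
Numerator = H - h = 21.6 - 19.3 = 2.3 m
Denominator = H - 1.3 = 21.6 - 1.3 = 20.3 m
Ratio = 2.3 / 20.3 = 0.1133
d = 37.0 * 0.1133^0.8 = 6.5 cm

6.5


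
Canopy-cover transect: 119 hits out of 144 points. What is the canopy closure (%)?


Formula: Canopy closure = covered points / total points * 100
Closure = 119 / 144 * 100
Closure = 0.8264 * 100 = 82.6%

82.6


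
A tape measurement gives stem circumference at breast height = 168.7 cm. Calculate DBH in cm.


Formula: DBH = C / pi
DBH = 168.7 / pi
pi = 3.14159...
DBH = 53.7 cm

53.7


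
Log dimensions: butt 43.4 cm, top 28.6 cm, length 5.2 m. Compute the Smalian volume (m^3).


Smalian: V = (A1 + A2)/2 * L,  A = pi*(D/200)^2
A1 = pi*(43.4/200)^2 = 0.147934 m^2
A2 = pi*(28.6/200)^2 = 0.064242 m^2
V = (0.147934+0.064242)/2*5.2 = 0.5517 m^3

0.5517


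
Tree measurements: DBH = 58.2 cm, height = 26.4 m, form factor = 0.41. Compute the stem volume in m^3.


Formula: V = pi * (DBH/200)^2 * H * ff
Radius = DBH/200 = 58.2/200 = 0.291 m
Radius^2 = 0.291^2 = 0.084681 m^2
V = pi * 0.084681 * 26.4 * 0.41
V = 2.88 m^3

2.88


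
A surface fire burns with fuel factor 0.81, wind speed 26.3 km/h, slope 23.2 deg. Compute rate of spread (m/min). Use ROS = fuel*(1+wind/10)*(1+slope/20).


Formula: ROS = fuel * (1 + wind/10) * (1 + slope/20)
Wind factor = 1 + 26.3/10 = 3.63
Slope factor = 1 + 23.2/20 = 2.16
ROS = 0.81 * 3.63 * 2.16 = 6.35 m/min

6.35


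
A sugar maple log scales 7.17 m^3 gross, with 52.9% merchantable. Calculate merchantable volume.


Formula: MV = V_total * (merchantable_pct / 100)
Merchantable fraction = 52.9% / 100 = 0.529
MV = 7.17 m^3 * 0.529 = 3.793 m^3

3.793


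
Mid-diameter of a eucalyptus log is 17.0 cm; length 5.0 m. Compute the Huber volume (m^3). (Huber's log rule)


Huber: V = Am * L,  Am = pi*(Dm/200)^2
Am = pi*(17.0/200)^2 = 0.022698 m^2
V = 0.022698*5.0 = 0.1135 m^3

0.1135


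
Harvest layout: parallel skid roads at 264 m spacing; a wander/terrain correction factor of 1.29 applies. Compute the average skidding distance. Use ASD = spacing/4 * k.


Formula: ASD = (spacing / 4) * correction
Uncorrected distance = spacing / 4 = 264 / 4 = 66 m
ASD = 66 * 1.29 = 85 m

85


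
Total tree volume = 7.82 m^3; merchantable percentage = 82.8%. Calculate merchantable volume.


Formula: MV = V_total * (merchantable_pct / 100)
Merchantable fraction = 82.8% / 100 = 0.828
MV = 7.82 m^3 * 0.828 = 6.475 m^3

6.475


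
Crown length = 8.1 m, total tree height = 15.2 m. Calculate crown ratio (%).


Formula: Crown Ratio = (Crown Length / Total Height) * 100
CR = (8.1 m / 15.2 m) * 100
CR = 0.5329 * 100 = 53.3%

53.3


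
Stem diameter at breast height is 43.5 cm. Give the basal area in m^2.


Formula: BA = pi * (DBH/2)^2 / 10000  (cm^2 to m^2)
Radius = DBH/2 = 43.5/2 = 21.75 cm
BA = pi * 21.75^2 / 10000
   = 1486.1697 cm^2 / 10000
   = 0.1486 m^2

0.1486


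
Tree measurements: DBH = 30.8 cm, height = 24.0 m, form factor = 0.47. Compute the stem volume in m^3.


Formula: V = pi * (DBH/200)^2 * H * ff
Radius = DBH/200 = 30.8/200 = 0.154 m
Radius^2 = 0.154^2 = 0.023716 m^2
V = pi * 0.023716 * 24.0 * 0.47
V = 0.84 m^3

0.84


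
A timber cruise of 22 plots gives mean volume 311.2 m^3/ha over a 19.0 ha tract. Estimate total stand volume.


Formula: Total Volume = Mean Volume per ha * Total Area
Total Volume = 311.2 m^3/ha * 19.0 ha
Total Volume = 5913 m^3

5913


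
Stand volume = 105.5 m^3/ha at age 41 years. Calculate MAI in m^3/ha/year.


Formula: MAI = Total Volume / Stand Age
MAI = 105.5 m^3/ha / 41 years
MAI = 2.57 m^3/ha/year

2.57


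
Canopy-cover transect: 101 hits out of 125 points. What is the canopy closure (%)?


Formula: Canopy closure = covered points / total points * 100
Closure = 101 / 125 * 100
Closure = 0.808 * 100 = 80.8%

80.8


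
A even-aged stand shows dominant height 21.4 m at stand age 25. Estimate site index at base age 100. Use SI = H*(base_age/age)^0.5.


Formula: SI = H_dom * (base_age / age)^0.5
Age ratio = 100 / 25 = 4.0
sqrt(age_ratio) = 2.0
SI = 21.4 * 2.0 = 42.8 m

42.8


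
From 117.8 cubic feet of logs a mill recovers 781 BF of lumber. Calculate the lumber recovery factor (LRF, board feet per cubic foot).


Formula: LRF = Lumber Output (BF) / Log Input (ft^3)
LRF = 781 BF / 117.8 ft^3
LRF = 6.63 BF/ft^3

6.63


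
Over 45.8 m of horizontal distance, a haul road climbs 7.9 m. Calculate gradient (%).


Formula: Gradient = rise / run * 100
Gradient = 7.9 / 45.8 * 100 = 17.2%

17.2


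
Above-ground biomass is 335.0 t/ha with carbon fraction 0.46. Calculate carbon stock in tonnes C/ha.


Formula: Carbon Stock = Biomass * Carbon Fraction
C = 335.0 t/ha * 0.46
C = 154.1 t C/ha

154.1


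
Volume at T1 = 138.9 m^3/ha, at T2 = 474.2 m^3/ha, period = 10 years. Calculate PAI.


Formula: PAI = (V_T2 - V_T1) / (T2 - T1)
Volume increment = 474.2 - 138.9 = 335.3 m^3/ha
PAI = 335.3 / 10 = 33.53 m^3/ha/year

33.53


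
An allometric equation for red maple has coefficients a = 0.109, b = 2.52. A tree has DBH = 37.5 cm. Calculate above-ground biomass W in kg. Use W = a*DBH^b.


Formula: W = a * DBH^b  (allometric power law)
DBH^b = 37.5^2.52 = 9258.8872
W = 0.109 * 9258.8872 = 1009.2 kg

1009.2


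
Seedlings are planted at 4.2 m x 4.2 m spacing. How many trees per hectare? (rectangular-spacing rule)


Formula: TPH = 10000 m^2/ha / (spacing_x * spacing_y)
Area per tree = 4.2 m * 4.2 m = 17.64 m^2
TPH = 10000 / 17.64 = 567 trees/ha

567


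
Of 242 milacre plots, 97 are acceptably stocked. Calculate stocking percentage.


Formula: Stocking % = stocked plots / total plots * 100
Stocking = 97 / 242 * 100
Stocking = 0.4008 * 100 = 40.1%

40.1


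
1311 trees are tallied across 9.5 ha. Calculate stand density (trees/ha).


Formula: Stand Density = N_trees / Area_ha
Density = 1311 trees / 9.5 ha
Density = 138 trees/ha

138


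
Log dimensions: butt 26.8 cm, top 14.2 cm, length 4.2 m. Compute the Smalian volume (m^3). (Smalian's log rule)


Smalian: V = (A1 + A2)/2 * L,  A = pi*(D/200)^2
A1 = pi*(26.8/200)^2 = 0.05641 m^2
A2 = pi*(14.2/200)^2 = 0.015837 m^2
V = (0.05641+0.015837)/2*4.2 = 0.1517 m^3

0.1517


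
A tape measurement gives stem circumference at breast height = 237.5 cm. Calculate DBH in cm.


Formula: DBH = C / pi
DBH = 237.5 / pi
pi = 3.14159...
DBH = 75.6 cm

75.6


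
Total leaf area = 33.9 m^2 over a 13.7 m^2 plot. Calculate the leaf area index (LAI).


Formula: LAI = total leaf area / ground area  (dimensionless)
LAI = 33.9 m^2 / 13.7 m^2
LAI = 2.47

2.47


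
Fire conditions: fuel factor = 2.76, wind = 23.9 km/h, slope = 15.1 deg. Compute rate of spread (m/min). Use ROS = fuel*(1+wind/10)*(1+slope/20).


Formula: ROS = fuel * (1 + wind/10) * (1 + slope/20)
Wind factor = 1 + 23.9/10 = 3.39
Slope factor = 1 + 15.1/20 = 1.755
ROS = 2.76 * 3.39 * 1.755 = 16.42 m/min

16.42


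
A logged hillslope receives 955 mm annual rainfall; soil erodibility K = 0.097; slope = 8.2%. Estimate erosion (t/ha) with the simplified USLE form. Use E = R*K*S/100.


Formula: E = R * K * S / 100  (simplified USLE)
R * K = 955 * 0.097 = 92.635
E = 92.635 * 8.2 / 100 = 7.6 t/ha

7.6


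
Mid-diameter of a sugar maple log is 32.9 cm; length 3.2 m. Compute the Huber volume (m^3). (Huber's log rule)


Huber: V = Am * L,  Am = pi*(Dm/200)^2
Am = pi*(32.9/200)^2 = 0.085012 m^2
V = 0.085012*3.2 = 0.272 m^3

0.272


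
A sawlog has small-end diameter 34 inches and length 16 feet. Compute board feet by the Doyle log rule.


Doyle: BF = (D - 4)^2 * L / 16
Adjusted diameter = 34 - 4 = 30 in
(D-4)^2 = 30^2 = 900
BF = 900 * 16 / 16 = 900 BF

900


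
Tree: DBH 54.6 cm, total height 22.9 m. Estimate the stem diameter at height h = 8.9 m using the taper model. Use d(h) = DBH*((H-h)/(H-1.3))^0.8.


Taper: d(h) = DBH * ((H - h) / (H - 1.3))^0.8
Numerator = H - h = 22.9 - 8.9 = 14.0 m
Denominator = H - 1.3 = 22.9 - 1.3 = 21.6 m
Ratio = 14.0 / 21.6 = 0.64815
d = 54.6 * 0.64815^0.8 = 38.6 cm

38.6


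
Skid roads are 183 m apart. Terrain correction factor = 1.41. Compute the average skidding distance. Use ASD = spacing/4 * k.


Formula: ASD = (spacing / 4) * correction
Uncorrected distance = spacing / 4 = 183 / 4 = 45.75 m
ASD = 45.75 * 1.41 = 65 m

65


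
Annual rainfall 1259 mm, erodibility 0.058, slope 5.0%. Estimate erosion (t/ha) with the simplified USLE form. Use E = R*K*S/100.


Formula: E = R * K * S / 100  (simplified USLE)
R * K = 1259 * 0.058 = 73.022
E = 73.022 * 5.0 / 100 = 3.65 t/ha

3.65


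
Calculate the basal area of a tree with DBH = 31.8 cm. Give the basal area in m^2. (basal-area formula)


Formula: BA = pi * (DBH/2)^2 / 10000  (cm^2 to m^2)
Radius = DBH/2 = 31.8/2 = 15.9 cm
BA = pi * 15.9^2 / 10000
   = 794.226 cm^2 / 10000
   = 0.0794 m^2

0.0794


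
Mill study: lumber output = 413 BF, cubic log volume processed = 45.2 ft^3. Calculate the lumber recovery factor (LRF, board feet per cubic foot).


Formula: LRF = Lumber Output (BF) / Log Input (ft^3)
LRF = 413 BF / 45.2 ft^3
LRF = 9.14 BF/ft^3

9.14


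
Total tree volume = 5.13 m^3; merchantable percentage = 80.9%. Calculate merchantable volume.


Formula: MV = V_total * (merchantable_pct / 100)
Merchantable fraction = 80.9% / 100 = 0.809
MV = 5.13 m^3 * 0.809 = 4.15 m^3

4.15


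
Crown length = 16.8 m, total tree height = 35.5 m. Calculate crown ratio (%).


Formula: Crown Ratio = (Crown Length / Total Height) * 100
CR = (16.8 m / 35.5 m) * 100
CR = 0.4732 * 100 = 47.3%

47.3


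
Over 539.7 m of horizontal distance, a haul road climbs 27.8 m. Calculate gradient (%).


Formula: Gradient = rise / run * 100
Gradient = 27.8 / 539.7 * 100 = 5.2%

5.2


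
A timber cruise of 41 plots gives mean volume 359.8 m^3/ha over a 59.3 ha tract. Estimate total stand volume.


Formula: Total Volume = Mean Volume per ha * Total Area
Total Volume = 359.8 m^3/ha * 59.3 ha
Total Volume = 21336 m^3

21336


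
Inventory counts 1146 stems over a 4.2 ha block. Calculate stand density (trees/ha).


Formula: Stand Density = N_trees / Area_ha
Density = 1146 trees / 4.2 ha
Density = 273 trees/ha

273


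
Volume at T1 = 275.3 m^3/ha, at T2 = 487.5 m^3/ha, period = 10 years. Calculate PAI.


Formula: PAI = (V_T2 - V_T1) / (T2 - T1)
Volume increment = 487.5 - 275.3 = 212.2 m^3/ha
PAI = 212.2 / 10 = 21.22 m^3/ha/year

21.22


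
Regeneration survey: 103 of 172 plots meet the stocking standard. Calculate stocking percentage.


Formula: Stocking % = stocked plots / total plots * 100
Stocking = 103 / 172 * 100
Stocking = 0.5988 * 100 = 59.9%

59.9


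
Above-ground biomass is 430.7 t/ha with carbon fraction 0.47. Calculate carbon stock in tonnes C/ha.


Formula: Carbon Stock = Biomass * Carbon Fraction
C = 430.7 t/ha * 0.47
C = 202.4 t C/ha

202.4


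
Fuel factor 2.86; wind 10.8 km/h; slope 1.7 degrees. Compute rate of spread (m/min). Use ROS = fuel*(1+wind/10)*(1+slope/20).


Formula: ROS = fuel * (1 + wind/10) * (1 + slope/20)
Wind factor = 1 + 10.8/10 = 2.08
Slope factor = 1 + 1.7/20 = 1.085
ROS = 2.86 * 2.08 * 1.085 = 6.45 m/min

6.45


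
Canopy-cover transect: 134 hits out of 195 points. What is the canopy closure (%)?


Formula: Canopy closure = covered points / total points * 100
Closure = 134 / 195 * 100
Closure = 0.6872 * 100 = 68.7%

68.7


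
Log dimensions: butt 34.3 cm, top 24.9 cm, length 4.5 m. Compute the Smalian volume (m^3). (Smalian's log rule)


Smalian: V = (A1 + A2)/2 * L,  A = pi*(D/200)^2
A1 = pi*(34.3/200)^2 = 0.092401 m^2
A2 = pi*(24.9/200)^2 = 0.048695 m^2
V = (0.092401+0.048695)/2*4.5 = 0.3175 m^3

0.3175


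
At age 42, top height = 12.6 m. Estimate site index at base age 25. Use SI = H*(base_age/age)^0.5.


Formula: SI = H_dom * (base_age / age)^0.5
Age ratio = 25 / 42 = 0.59524
sqrt(age_ratio) = 0.77152
SI = 12.6 * 0.77152 = 9.7 m

9.7


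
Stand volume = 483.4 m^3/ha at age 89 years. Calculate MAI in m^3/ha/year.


Formula: MAI = Total Volume / Stand Age
MAI = 483.4 m^3/ha / 89 years
MAI = 5.43 m^3/ha/year

5.43


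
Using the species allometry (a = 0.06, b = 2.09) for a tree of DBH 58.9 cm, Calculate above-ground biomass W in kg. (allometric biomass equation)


Formula: W = a * DBH^b  (allometric power law)
DBH^b = 58.9^2.09 = 5006.5778
W = 0.06 * 5006.5778 = 300.4 kg

300.4


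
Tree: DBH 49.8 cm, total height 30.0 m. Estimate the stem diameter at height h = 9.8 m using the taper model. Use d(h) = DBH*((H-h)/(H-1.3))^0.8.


Taper: d(h) = DBH * ((H - h) / (H - 1.3))^0.8
Numerator = H - h = 30.0 - 9.8 = 20.2 m
Denominator = H - 1.3 = 30.0 - 1.3 = 28.7 m
Ratio = 20.2 / 28.7 = 0.70383
d = 49.8 * 0.70383^0.8 = 37.6 cm

37.6


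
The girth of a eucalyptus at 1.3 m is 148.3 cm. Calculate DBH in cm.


Formula: DBH = C / pi
DBH = 148.3 / pi
pi = 3.14159...
DBH = 47.2 cm

47.2


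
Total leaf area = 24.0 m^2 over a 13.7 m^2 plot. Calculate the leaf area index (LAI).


Formula: LAI = total leaf area / ground area  (dimensionless)
LAI = 24.0 m^2 / 13.7 m^2
LAI = 1.75

1.75


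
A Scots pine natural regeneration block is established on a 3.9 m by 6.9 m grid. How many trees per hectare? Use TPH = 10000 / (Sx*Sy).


Formula: TPH = 10000 m^2/ha / (spacing_x * spacing_y)
Area per tree = 3.9 m * 6.9 m = 26.91 m^2
TPH = 10000 / 26.91 = 372 trees/ha

372


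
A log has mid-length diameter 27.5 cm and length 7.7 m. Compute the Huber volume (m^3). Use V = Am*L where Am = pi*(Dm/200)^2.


Huber: V = Am * L,  Am = pi*(Dm/200)^2
Am = pi*(27.5/200)^2 = 0.059396 m^2
V = 0.059396*7.7 = 0.4573 m^3

0.4573


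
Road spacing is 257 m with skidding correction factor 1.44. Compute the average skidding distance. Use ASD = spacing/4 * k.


Formula: ASD = (spacing / 4) * correction
Uncorrected distance = spacing / 4 = 257 / 4 = 64.25 m
ASD = 64.25 * 1.44 = 93 m

93


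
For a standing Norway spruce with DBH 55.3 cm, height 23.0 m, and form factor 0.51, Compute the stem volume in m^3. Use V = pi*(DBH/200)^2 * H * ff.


Formula: V = pi * (DBH/200)^2 * H * ff
Radius = DBH/200 = 55.3/200 = 0.2765 m
Radius^2 = 0.2765^2 = 0.07645225 m^2
V = pi * 0.07645225 * 23.0 * 0.51
V = 2.817 m^3

2.817


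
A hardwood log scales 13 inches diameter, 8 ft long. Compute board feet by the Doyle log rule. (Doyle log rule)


Doyle: BF = (D - 4)^2 * L / 16
Adjusted diameter = 13 - 4 = 9 in
(D-4)^2 = 9^2 = 81
BF = 81 * 8 / 16 = 41 BF

41


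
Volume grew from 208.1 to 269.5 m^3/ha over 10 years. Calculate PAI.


Formula: PAI = (V_T2 - V_T1) / (T2 - T1)
Volume increment = 269.5 - 208.1 = 61.4 m^3/ha
PAI = 61.4 / 10 = 6.14 m^3/ha/year

6.14


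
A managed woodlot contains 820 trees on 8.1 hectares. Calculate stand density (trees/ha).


Formula: Stand Density = N_trees / Area_ha
Density = 820 trees / 8.1 ha
Density = 101 trees/ha

101


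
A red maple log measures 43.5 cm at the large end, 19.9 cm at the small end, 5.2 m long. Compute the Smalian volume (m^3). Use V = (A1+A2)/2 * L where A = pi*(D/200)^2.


Smalian: V = (A1 + A2)/2 * L,  A = pi*(D/200)^2
A1 = pi*(43.5/200)^2 = 0.148617 m^2
A2 = pi*(19.9/200)^2 = 0.031103 m^2
V = (0.148617+0.031103)/2*5.2 = 0.4673 m^3

0.4673


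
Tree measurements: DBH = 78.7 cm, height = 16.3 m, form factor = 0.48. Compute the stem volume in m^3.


Formula: V = pi * (DBH/200)^2 * H * ff
Radius = DBH/200 = 78.7/200 = 0.3935 m
Radius^2 = 0.3935^2 = 0.15484225 m^2
V = pi * 0.15484225 * 16.3 * 0.48
V = 3.806 m^3

3.806


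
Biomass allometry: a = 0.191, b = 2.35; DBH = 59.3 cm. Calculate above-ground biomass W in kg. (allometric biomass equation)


Formula: W = a * DBH^b  (allometric power law)
DBH^b = 59.3^2.35 = 14678.3936
W = 0.191 * 14678.3936 = 2803.6 kg

2803.6


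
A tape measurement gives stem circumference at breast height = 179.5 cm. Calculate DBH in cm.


Formula: DBH = C / pi
DBH = 179.5 / pi
pi = 3.14159...
DBH = 57.1 cm

57.1


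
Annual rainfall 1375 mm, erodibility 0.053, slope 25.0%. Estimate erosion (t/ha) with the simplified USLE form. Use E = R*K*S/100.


Formula: E = R * K * S / 100  (simplified USLE)
R * K = 1375 * 0.053 = 72.875
E = 72.875 * 25.0 / 100 = 18.22 t/ha

18.22


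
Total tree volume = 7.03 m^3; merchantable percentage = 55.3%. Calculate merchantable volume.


Formula: MV = V_total * (merchantable_pct / 100)
Merchantable fraction = 55.3% / 100 = 0.553
MV = 7.03 m^3 * 0.553 = 3.888 m^3

3.888


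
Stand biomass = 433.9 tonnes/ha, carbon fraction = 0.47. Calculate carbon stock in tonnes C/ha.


Formula: Carbon Stock = Biomass * Carbon Fraction
C = 433.9 t/ha * 0.47
C = 203.9 t C/ha

203.9


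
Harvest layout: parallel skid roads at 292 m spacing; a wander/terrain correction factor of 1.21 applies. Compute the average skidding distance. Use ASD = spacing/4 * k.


Formula: ASD = (spacing / 4) * correction
Uncorrected distance = spacing / 4 = 292 / 4 = 73 m
ASD = 73 * 1.21 = 88 m

88


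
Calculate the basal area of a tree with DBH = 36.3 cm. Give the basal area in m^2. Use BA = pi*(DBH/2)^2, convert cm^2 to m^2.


Formula: BA = pi * (DBH/2)^2 / 10000  (cm^2 to m^2)
Radius = DBH/2 = 36.3/2 = 18.15 cm
BA = pi * 18.15^2 / 10000
   = 1034.9113 cm^2 / 10000
   = 0.1035 m^2

0.1035


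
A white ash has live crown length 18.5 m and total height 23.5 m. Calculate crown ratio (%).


Formula: Crown Ratio = (Crown Length / Total Height) * 100
CR = (18.5 m / 23.5 m) * 100
CR = 0.7872 * 100 = 78.7%

78.7


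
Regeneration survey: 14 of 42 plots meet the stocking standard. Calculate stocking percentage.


Formula: Stocking % = stocked plots / total plots * 100
Stocking = 14 / 42 * 100
Stocking = 0.3333 * 100 = 33.3%

33.3


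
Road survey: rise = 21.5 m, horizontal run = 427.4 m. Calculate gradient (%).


Formula: Gradient = rise / run * 100
Gradient = 21.5 / 427.4 * 100 = 5.0%

5.0


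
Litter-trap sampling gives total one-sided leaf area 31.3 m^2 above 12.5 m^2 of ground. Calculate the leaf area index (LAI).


Formula: LAI = total leaf area / ground area  (dimensionless)
LAI = 31.3 m^2 / 12.5 m^2
LAI = 2.5

2.5


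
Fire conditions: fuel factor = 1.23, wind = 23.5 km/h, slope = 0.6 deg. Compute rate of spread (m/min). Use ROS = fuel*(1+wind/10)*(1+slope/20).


Formula: ROS = fuel * (1 + wind/10) * (1 + slope/20)
Wind factor = 1 + 23.5/10 = 3.35
Slope factor = 1 + 0.6/20 = 1.03
ROS = 1.23 * 3.35 * 1.03 = 4.24 m/min

4.24


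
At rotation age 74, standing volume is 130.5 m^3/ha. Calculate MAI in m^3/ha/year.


Formula: MAI = Total Volume / Stand Age
MAI = 130.5 m^3/ha / 74 years
MAI = 1.76 m^3/ha/year

1.76


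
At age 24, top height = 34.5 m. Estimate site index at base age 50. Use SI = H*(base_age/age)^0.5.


Formula: SI = H_dom * (base_age / age)^0.5
Age ratio = 50 / 24 = 2.08333
sqrt(age_ratio) = 1.44338
SI = 34.5 * 1.44338 = 49.8 m

49.8


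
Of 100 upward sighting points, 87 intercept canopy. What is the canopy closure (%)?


Formula: Canopy closure = covered points / total points * 100
Closure = 87 / 100 * 100
Closure = 0.87 * 100 = 87.0%

87.0


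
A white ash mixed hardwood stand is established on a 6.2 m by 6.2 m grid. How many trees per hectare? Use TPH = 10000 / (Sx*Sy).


Formula: TPH = 10000 m^2/ha / (spacing_x * spacing_y)
Area per tree = 6.2 m * 6.2 m = 38.44 m^2
TPH = 10000 / 38.44 = 260 trees/ha

260


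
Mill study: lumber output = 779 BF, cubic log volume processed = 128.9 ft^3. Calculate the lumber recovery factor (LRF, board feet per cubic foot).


Formula: LRF = Lumber Output (BF) / Log Input (ft^3)
LRF = 779 BF / 128.9 ft^3
LRF = 6.04 BF/ft^3

6.04


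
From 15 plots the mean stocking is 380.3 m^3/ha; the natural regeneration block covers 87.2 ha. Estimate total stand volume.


Formula: Total Volume = Mean Volume per ha * Total Area
Total Volume = 380.3 m^3/ha * 87.2 ha
Total Volume = 33162 m^3

33162


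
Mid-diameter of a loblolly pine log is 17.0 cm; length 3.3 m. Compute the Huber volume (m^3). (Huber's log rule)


Huber: V = Am * L,  Am = pi*(Dm/200)^2
Am = pi*(17.0/200)^2 = 0.022698 m^2
V = 0.022698*3.3 = 0.0749 m^3

0.0749


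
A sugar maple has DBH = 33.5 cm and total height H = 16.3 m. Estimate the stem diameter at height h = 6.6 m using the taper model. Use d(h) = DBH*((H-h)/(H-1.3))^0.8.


Taper: d(h) = DBH * ((H - h) / (H - 1.3))^0.8
Numerator = H - h = 16.3 - 6.6 = 9.7 m
Denominator = H - 1.3 = 16.3 - 1.3 = 15.0 m
Ratio = 9.7 / 15.0 = 0.64667
d = 33.5 * 0.64667^0.8 = 23.6 cm

23.6


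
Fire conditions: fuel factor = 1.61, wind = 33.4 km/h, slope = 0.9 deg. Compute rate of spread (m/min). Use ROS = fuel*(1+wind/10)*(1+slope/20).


Formula: ROS = fuel * (1 + wind/10) * (1 + slope/20)
Wind factor = 1 + 33.4/10 = 4.34
Slope factor = 1 + 0.9/20 = 1.045
ROS = 1.61 * 4.34 * 1.045 = 7.3 m/min

7.3


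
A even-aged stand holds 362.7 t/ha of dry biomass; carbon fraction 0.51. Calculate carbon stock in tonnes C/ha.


Formula: Carbon Stock = Biomass * Carbon Fraction
C = 362.7 t/ha * 0.51
C = 185.0 t C/ha

185.0


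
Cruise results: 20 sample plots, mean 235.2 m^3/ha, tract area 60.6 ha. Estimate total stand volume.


Formula: Total Volume = Mean Volume per ha * Total Area
Total Volume = 235.2 m^3/ha * 60.6 ha
Total Volume = 14253 m^3

14253


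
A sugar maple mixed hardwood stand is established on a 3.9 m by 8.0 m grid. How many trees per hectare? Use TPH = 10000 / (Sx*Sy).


Formula: TPH = 10000 m^2/ha / (spacing_x * spacing_y)
Area per tree = 3.9 m * 8.0 m = 31.2 m^2
TPH = 10000 / 31.2 = 321 trees/ha

321


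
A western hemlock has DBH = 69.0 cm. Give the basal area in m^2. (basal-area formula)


Formula: BA = pi * (DBH/2)^2 / 10000  (cm^2 to m^2)
Radius = DBH/2 = 69.0/2 = 34.5 cm
BA = pi * 34.5^2 / 10000
   = 3739.2807 cm^2 / 10000
   = 0.3739 m^2

0.3739
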